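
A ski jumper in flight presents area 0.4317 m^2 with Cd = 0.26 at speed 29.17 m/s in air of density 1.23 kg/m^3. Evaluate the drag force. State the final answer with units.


Fd = 0.5 * Cd * rho * A * v^2
Fd = 0.5 * 0.26 * 1.23 * 0.4317 * 29.17^2
v^2 = 850.8889
Fd = 0.5 * 0.26 * 1.23 * 0.4317 * 850.8889 = 58.7359 N

58.7359 N


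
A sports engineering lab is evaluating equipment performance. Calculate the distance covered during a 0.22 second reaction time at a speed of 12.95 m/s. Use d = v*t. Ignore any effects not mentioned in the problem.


d = v * t
d = 12.95 * 0.22
d = 2.849 m

2.849 m


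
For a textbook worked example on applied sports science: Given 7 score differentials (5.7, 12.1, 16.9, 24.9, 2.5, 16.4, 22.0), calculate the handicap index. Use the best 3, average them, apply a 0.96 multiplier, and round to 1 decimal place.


All differentials: 5.7, 12.1, 16.9, 24.9, 2.5, 16.4, 22.0
Sorted: 2.5, 5.7, 12.1, 16.4, 16.9, 22.0, 24.9
Best 3: 2.5, 5.7, 12.1
Average of best = 20.3 / 3 = 6.7667
Raw index = 6.7667 * 0.96 = 6.496
Handicap index = round(6.496, 1) = 6.5

6.5


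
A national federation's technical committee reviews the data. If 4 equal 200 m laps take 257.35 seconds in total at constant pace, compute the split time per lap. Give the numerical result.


Split time = total_time / n_laps = 257.35 / 4
Split time = 64.3375 s per lap

64.3375 s


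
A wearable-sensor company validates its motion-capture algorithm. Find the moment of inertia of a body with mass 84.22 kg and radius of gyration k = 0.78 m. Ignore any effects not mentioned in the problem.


I = m * k^2
I = 84.22 * 0.78^2
I = 84.22 * 0.6084 = 51.2394 kg*m^2

51.2394 kg*m^2


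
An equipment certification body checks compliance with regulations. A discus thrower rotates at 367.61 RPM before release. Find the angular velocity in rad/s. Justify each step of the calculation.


omega = RPM * 2 * pi / 60
omega = 367.61 * 2 * 3.14159 / 60
omega = 2309.7618 / 60 = 38.496 rad/s

38.496 rad/s


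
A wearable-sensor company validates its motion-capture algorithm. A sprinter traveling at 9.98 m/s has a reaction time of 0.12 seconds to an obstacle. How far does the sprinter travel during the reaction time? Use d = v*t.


d = v * t
d = 9.98 * 0.12
d = 1.1976 m

1.1976 m


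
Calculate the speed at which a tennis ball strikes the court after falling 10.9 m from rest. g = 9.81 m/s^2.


v = sqrt(2 * g * h)
v = sqrt(2 * 9.81 * 10.9)
v = sqrt(213.858) = 14.6239 m/s

14.6239 m/s


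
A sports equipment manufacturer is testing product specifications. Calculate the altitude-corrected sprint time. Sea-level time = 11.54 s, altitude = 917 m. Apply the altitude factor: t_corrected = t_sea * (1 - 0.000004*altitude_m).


Correction factor = 1 - 0.000004 * 917 = 0.996332
t_corrected = t_sea * factor = 11.54 * 0.996332
t_corrected = 11.4977 s

11.4977 s


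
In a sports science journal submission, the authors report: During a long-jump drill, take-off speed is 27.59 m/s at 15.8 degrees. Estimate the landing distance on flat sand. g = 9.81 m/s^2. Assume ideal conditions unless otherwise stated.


R = v^2 * sin(2*theta) / g
Convert angle to radians: theta = 15.8 deg = 0.2758 rad
sin(2*theta) = sin(0.5515) = 0.524
R = 27.59^2 * 0.524 / 9.81
R = 761.2081 * 0.524 / 9.81 = 40.6587 m

40.6587 m


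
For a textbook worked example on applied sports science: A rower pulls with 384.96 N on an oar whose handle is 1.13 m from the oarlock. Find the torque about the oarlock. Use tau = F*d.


tau = F * d
tau = 384.96 * 1.13
tau = 435.0048 N*m

435.0048 N*m


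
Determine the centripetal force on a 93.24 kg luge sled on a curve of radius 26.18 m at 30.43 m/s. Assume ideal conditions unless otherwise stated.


Fc = m * v^2 / r
v^2 = 30.43^2 = 925.9849
Fc = 93.24 * 925.9849 / 26.18
Fc = 86338.8321 / 26.18 = 3297.8927 N

3297.8927 N


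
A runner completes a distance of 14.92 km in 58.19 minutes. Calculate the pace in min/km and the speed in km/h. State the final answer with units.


Pace = time / distance = 58.19 min / 14.92 km = 3.9001 min/km
Speed = distance / time_in_hours = 14.92 / 0.9698 hr
Speed = 15.3841 km/h

3.9001 min/km, 15.3841 km/h


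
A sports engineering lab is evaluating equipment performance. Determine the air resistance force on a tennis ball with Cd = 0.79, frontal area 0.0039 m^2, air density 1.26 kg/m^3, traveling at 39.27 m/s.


Fd = 0.5 * Cd * rho * A * v^2
Fd = 0.5 * 0.79 * 1.26 * 0.0039 * 39.27^2
v^2 = 1542.1329
Fd = 0.5 * 0.79 * 1.26 * 0.0039 * 1542.1329 = 2.9933 N

2.9933 N


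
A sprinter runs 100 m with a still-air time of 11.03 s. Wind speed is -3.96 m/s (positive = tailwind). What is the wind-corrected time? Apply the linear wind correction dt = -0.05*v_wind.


dt = -0.05 * v_wind = -0.05 * -3.96 = 0.198 s
t_corrected = t_still + dt = 11.03 + (0.198)
t_corrected = 11.228 s

11.228 s


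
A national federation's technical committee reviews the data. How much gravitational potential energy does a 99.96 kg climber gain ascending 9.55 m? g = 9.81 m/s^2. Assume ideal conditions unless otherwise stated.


PE = m * g * h
PE = 99.96 * 9.81 * 9.55
PE = 980.6076 * 9.55 = 9364.8026 J

9364.8026 J


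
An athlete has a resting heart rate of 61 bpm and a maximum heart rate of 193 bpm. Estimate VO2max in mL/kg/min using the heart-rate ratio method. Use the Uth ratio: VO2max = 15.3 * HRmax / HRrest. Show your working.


VO2max = 15.3 * HRmax / HRrest
VO2max = 15.3 * 193 / 61
VO2max = 2952.9 / 61 = 48.4082 mL/kg/min

48.4082 mL/kg/min


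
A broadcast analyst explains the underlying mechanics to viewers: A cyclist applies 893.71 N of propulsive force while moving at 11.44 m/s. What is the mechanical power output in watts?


P = F * v
P = 893.71 * 11.44
P = 10224.0424 W

10224.0424 W


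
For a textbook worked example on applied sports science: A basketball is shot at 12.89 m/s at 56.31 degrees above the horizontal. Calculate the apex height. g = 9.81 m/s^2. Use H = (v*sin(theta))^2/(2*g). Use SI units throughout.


H = (v*sin(theta))^2 / (2*g)
vy = v*sin(theta) = 12.89 * sin(56.31 deg) = 10.7251 m/s
H = vy^2 / (2*g) = 115.0286 / (2*9.81)
H = 115.0286 / 19.62 = 5.8628 m

5.8628 m


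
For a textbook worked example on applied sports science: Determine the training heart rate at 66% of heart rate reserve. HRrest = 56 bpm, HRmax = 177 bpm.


Target = HRrest + pct*(HRmax - HRrest)
Heart rate reserve = HRmax - HRrest = 177 - 56 = 121 bpm
Fraction = 66% = 0.66
Target = 56 + 0.66 * 121
Target = 56 + 79.86 = 135.86 bpm

135.86 bpm


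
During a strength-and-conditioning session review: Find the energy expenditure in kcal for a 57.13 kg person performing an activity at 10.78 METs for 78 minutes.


kcal = MET * mass * time_hr
Convert time: 78 min = 1.3 hr
kcal = 10.78 * 57.13 * 1.3
kcal = 800.6198 kcal

800.6198 kcal


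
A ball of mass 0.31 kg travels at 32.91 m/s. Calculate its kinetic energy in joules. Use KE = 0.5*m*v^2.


KE = 0.5 * m * v^2
KE = 0.5 * 0.31 * 32.91^2
KE = 0.5 * 0.31 * 1083.0681 = 167.8756 J

167.8756 J


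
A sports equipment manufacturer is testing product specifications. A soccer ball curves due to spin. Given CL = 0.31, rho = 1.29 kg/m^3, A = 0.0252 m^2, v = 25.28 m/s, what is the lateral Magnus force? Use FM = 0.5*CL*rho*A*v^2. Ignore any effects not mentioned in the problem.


FM = 0.5 * CL * rho * A * v^2
FM = 0.5 * 0.31 * 1.29 * 0.0252 * 25.28^2
v^2 = 639.0784
FM = 0.5 * 0.31 * 1.29 * 0.0252 * 639.0784 = 3.2201 N

3.2201 N


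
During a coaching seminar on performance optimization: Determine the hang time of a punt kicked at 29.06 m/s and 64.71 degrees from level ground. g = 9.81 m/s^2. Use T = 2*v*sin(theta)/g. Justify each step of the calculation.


T = 2*v*sin(theta)/g
sin(theta) = sin(64.71 deg) = 0.9042
T = 2*29.06*0.9042 / 9.81
T = 52.5496 / 9.81 = 5.3567 s

5.3567 s


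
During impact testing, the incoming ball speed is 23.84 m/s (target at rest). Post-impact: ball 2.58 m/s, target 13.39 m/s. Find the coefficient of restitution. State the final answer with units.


e = (v2_after - v1_after) / (v1_before - v2_before)
Numerator = 13.39 - 2.58 = 10.81
Denominator = 23.84 - 0 = 23.84
e = 10.81 / 23.84 = 0.4534

0.4534


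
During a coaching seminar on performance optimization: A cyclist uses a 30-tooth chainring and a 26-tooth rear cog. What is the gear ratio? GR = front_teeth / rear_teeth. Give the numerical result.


GR = front_teeth / rear_teeth
GR = 30 / 26
GR = 1.1538

1.1538


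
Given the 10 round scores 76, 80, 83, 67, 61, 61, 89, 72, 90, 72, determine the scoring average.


Average = sum / n
Sum = 751
Average = 751 / 10 = 75.1

75.1


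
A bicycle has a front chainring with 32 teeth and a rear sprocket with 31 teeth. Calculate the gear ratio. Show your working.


GR = front_teeth / rear_teeth
GR = 32 / 31
GR = 1.0323

1.0323


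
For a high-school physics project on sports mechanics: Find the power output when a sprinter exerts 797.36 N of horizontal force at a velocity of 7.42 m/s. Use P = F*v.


P = F * v
P = 797.36 * 7.42
P = 5916.4112 W

5916.4112 W


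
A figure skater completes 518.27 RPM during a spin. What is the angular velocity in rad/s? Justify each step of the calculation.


omega = RPM * 2 * pi / 60
omega = 518.27 * 2 * 3.14159 / 60
omega = 3256.3864 / 60 = 54.2731 rad/s

54.2731 rad/s


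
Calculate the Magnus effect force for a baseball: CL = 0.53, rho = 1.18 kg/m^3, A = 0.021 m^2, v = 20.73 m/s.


FM = 0.5 * CL * rho * A * v^2
FM = 0.5 * 0.53 * 1.18 * 0.021 * 20.73^2
v^2 = 429.7329
FM = 0.5 * 0.53 * 1.18 * 0.021 * 429.7329 = 2.8219 N

2.8219 N


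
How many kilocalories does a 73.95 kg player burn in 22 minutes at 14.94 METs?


kcal = MET * mass * time_hr
Convert time: 22 min = 0.3667 hr
kcal = 14.94 * 73.95 * 0.3667
kcal = 405.0981 kcal

405.0981 kcal


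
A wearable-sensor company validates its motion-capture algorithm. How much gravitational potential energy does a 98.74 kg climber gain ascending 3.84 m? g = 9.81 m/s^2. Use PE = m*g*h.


PE = m * g * h
PE = 98.74 * 9.81 * 3.84
PE = 968.6394 * 3.84 = 3719.5753 J

3719.5753 J


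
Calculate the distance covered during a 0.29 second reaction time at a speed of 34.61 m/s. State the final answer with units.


d = v * t
d = 34.61 * 0.29
d = 10.0369 m

10.0369 m


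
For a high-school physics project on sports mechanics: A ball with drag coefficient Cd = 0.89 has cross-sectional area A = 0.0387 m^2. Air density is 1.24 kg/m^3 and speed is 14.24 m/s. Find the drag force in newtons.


Fd = 0.5 * Cd * rho * A * v^2
Fd = 0.5 * 0.89 * 1.24 * 0.0387 * 14.24^2
v^2 = 202.7776
Fd = 0.5 * 0.89 * 1.24 * 0.0387 * 202.7776 = 4.3302 N

4.3302 N


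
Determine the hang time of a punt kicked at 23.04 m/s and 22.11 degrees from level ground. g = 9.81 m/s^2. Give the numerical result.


T = 2*v*sin(theta)/g
sin(theta) = sin(22.11 deg) = 0.3764
T = 2*23.04*0.3764 / 9.81
T = 17.3439 / 9.81 = 1.768 s

1.768 s


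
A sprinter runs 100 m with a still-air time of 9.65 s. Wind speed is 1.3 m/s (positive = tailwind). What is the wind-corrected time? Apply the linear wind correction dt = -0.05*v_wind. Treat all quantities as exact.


dt = -0.05 * v_wind = -0.05 * 1.3 = -0.065 s
t_corrected = t_still + dt = 9.65 + (-0.065)
t_corrected = 9.585 s

9.585 s


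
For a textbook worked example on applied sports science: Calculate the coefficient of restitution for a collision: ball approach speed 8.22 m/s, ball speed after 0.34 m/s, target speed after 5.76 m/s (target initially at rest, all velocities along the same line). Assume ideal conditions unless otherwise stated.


e = (v2_after - v1_after) / (v1_before - v2_before)
Numerator = 5.76 - 0.34 = 5.42
Denominator = 8.22 - 0 = 8.22
e = 5.42 / 8.22 = 0.6594

0.6594


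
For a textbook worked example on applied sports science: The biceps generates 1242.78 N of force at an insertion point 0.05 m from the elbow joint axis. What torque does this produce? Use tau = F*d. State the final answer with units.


tau = F * d
tau = 1242.78 * 0.05
tau = 62.139 N*m

62.139 N*m


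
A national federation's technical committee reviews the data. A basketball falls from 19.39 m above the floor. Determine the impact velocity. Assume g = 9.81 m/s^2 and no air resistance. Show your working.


v = sqrt(2 * g * h)
v = sqrt(2 * 9.81 * 19.39)
v = sqrt(380.4318) = 19.5047 m/s

19.5047 m/s


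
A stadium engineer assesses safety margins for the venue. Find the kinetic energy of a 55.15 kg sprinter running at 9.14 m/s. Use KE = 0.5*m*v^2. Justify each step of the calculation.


KE = 0.5 * m * v^2
KE = 0.5 * 55.15 * 9.14^2
KE = 0.5 * 55.15 * 83.5396 = 2303.6045 J

2303.6045 J


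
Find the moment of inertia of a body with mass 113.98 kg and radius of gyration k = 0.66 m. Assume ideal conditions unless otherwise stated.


I = m * k^2
I = 113.98 * 0.66^2
I = 113.98 * 0.4356 = 49.6497 kg*m^2

49.6497 kg*m^2


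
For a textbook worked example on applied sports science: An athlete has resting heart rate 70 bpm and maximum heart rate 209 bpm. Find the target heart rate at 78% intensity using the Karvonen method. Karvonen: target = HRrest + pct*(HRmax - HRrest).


Target = HRrest + pct*(HRmax - HRrest)
Heart rate reserve = HRmax - HRrest = 209 - 70 = 139 bpm
Fraction = 78% = 0.78
Target = 70 + 0.78 * 139
Target = 70 + 108.42 = 178.42 bpm

178.42 bpm


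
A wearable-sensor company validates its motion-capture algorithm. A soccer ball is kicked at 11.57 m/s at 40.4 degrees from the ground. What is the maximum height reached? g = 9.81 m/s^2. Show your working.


H = (v*sin(theta))^2 / (2*g)
vy = v*sin(theta) = 11.57 * sin(40.4 deg) = 7.4987 m/s
H = vy^2 / (2*g) = 56.2312 / (2*9.81)
H = 56.2312 / 19.62 = 2.866 m

2.866 m


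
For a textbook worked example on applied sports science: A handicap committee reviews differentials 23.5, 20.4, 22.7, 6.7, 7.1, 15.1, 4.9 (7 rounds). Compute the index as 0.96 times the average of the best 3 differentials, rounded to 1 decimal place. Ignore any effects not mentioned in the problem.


All differentials: 23.5, 20.4, 22.7, 6.7, 7.1, 15.1, 4.9
Sorted: 4.9, 6.7, 7.1, 15.1, 20.4, 22.7, 23.5
Best 3: 4.9, 6.7, 7.1
Average of best = 18.7 / 3 = 6.2333
Raw index = 6.2333 * 0.96 = 5.984
Handicap index = round(5.984, 1) = 6.0

6.0


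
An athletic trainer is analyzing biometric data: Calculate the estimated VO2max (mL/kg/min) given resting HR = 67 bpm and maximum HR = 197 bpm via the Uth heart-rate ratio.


VO2max = 15.3 * HRmax / HRrest
VO2max = 15.3 * 197 / 67
VO2max = 3014.1 / 67 = 44.9866 mL/kg/min

44.9866 mL/kg/min


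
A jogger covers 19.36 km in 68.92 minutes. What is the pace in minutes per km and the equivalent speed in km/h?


Pace = time / distance = 68.92 min / 19.36 km = 3.5599 min/km
Speed = distance / time_in_hours = 19.36 / 1.1487 hr
Speed = 16.8543 km/h

3.5599 min/km, 16.8543 km/h


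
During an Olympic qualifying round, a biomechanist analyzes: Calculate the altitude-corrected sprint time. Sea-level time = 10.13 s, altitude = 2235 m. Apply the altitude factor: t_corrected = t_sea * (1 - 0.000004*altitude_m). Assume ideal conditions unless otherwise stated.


Correction factor = 1 - 0.000004 * 2235 = 0.99106
t_corrected = t_sea * factor = 10.13 * 0.99106
t_corrected = 10.0394 s

10.0394 s


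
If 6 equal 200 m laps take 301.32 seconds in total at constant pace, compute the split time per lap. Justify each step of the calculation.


Split time = total_time / n_laps = 301.32 / 6
Split time = 50.22 s per lap

50.22 s


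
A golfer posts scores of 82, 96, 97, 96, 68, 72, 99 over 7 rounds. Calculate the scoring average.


Average = sum / n
Sum = 610
Average = 610 / 7 = 87.1429

87.1429


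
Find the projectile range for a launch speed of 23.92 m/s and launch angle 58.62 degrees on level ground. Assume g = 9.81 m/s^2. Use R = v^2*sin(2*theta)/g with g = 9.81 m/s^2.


R = v^2 * sin(2*theta) / g
Convert angle to radians: theta = 58.62 deg = 1.0231 rad
sin(2*theta) = sin(2.0462) = 0.8891
R = 23.92^2 * 0.8891 / 9.81
R = 572.1664 * 0.8891 / 9.81 = 51.8564 m

51.8564 m


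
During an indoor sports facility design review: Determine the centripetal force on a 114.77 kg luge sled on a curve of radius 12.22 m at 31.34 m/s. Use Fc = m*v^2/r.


Fc = m * v^2 / r
v^2 = 31.34^2 = 982.1956
Fc = 114.77 * 982.1956 / 12.22
Fc = 112726.589 / 12.22 = 9224.7618 N

9224.7618 N


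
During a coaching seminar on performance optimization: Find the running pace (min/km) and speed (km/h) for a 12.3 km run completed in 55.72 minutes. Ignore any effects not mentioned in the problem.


Pace = time / distance = 55.72 min / 12.3 km = 4.5301 min/km
Speed = distance / time_in_hours = 12.3 / 0.9287 hr
Speed = 13.2448 km/h

4.5301 min/km, 13.2448 km/h


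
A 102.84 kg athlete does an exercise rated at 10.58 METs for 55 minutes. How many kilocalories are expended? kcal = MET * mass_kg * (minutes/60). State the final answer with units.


kcal = MET * mass * time_hr
Convert time: 55 min = 0.9167 hr
kcal = 10.58 * 102.84 * 0.9167
kcal = 997.3766 kcal

997.3766 kcal


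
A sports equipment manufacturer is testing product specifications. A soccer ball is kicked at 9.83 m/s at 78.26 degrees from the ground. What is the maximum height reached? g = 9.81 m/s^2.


H = (v*sin(theta))^2 / (2*g)
vy = v*sin(theta) = 9.83 * sin(78.26 deg) = 9.6244 m/s
H = vy^2 / (2*g) = 92.6284 / (2*9.81)
H = 92.6284 / 19.62 = 4.7211 m

4.7211 m


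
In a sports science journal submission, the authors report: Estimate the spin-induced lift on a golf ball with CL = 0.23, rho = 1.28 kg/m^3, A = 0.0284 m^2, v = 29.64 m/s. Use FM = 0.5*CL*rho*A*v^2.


FM = 0.5 * CL * rho * A * v^2
FM = 0.5 * 0.23 * 1.28 * 0.0284 * 29.64^2
v^2 = 878.5296
FM = 0.5 * 0.23 * 1.28 * 0.0284 * 878.5296 = 3.6727 N

3.6727 N


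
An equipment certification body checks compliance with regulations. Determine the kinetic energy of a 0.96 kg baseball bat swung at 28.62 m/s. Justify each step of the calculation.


KE = 0.5 * m * v^2
KE = 0.5 * 0.96 * 28.62^2
KE = 0.5 * 0.96 * 819.1044 = 393.1701 J

393.1701 J


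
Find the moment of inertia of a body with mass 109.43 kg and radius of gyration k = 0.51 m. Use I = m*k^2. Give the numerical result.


I = m * k^2
I = 109.43 * 0.51^2
I = 109.43 * 0.2601 = 28.4627 kg*m^2

28.4627 kg*m^2


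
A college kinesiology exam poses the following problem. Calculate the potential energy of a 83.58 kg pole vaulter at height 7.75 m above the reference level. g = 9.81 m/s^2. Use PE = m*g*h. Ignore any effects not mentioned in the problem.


PE = m * g * h
PE = 83.58 * 9.81 * 7.75
PE = 819.9198 * 7.75 = 6354.3785 J

6354.3785 J


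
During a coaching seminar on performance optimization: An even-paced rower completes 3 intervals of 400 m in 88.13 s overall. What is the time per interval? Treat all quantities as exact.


Split time = total_time / n_laps = 88.13 / 3
Split time = 29.3767 s per lap

29.3767 s


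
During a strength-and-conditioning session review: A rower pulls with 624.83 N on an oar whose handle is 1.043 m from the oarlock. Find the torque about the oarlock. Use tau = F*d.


tau = F * d
tau = 624.83 * 1.043
tau = 651.6977 N*m

651.6977 N*m


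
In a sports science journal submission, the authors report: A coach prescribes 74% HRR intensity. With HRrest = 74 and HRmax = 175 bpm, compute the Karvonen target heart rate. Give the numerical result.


Target = HRrest + pct*(HRmax - HRrest)
Heart rate reserve = HRmax - HRrest = 175 - 74 = 101 bpm
Fraction = 74% = 0.74
Target = 74 + 0.74 * 101
Target = 74 + 74.74 = 148.74 bpm

148.74 bpm


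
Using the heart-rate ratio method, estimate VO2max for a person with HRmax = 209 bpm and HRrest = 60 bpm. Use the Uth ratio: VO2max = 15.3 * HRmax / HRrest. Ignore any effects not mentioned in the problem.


VO2max = 15.3 * HRmax / HRrest
VO2max = 15.3 * 209 / 60
VO2max = 3197.7 / 60 = 53.295 mL/kg/min

53.295 mL/kg/min


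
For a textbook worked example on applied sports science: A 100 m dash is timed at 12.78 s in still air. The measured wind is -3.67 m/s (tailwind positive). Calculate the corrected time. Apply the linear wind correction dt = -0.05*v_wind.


dt = -0.05 * v_wind = -0.05 * -3.67 = 0.1835 s
t_corrected = t_still + dt = 12.78 + (0.1835)
t_corrected = 12.9635 s

12.9635 s


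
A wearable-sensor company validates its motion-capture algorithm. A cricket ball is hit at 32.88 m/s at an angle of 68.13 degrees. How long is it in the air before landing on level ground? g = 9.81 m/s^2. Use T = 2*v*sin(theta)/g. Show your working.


T = 2*v*sin(theta)/g
sin(theta) = sin(68.13 deg) = 0.928
T = 2*32.88*0.928 / 9.81
T = 61.0273 / 9.81 = 6.2209 s

6.2209 s


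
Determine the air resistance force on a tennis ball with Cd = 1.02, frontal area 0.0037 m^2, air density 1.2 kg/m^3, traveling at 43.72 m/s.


Fd = 0.5 * Cd * rho * A * v^2
Fd = 0.5 * 1.02 * 1.2 * 0.0037 * 43.72^2
v^2 = 1911.4384
Fd = 0.5 * 1.02 * 1.2 * 0.0037 * 1911.4384 = 4.3283 N

4.3283 N


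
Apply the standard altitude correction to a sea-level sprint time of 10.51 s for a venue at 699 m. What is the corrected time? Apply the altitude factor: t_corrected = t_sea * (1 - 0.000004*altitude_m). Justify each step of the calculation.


Correction factor = 1 - 0.000004 * 699 = 0.997204
t_corrected = t_sea * factor = 10.51 * 0.997204
t_corrected = 10.4806 s

10.4806 s


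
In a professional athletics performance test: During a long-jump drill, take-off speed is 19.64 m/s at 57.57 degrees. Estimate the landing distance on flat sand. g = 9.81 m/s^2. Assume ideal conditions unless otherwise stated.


R = v^2 * sin(2*theta) / g
Convert angle to radians: theta = 57.57 deg = 1.0048 rad
sin(2*theta) = sin(2.0096) = 0.9053
R = 19.64^2 * 0.9053 / 9.81
R = 385.7296 * 0.9053 / 9.81 = 35.5953 m

35.5953 m


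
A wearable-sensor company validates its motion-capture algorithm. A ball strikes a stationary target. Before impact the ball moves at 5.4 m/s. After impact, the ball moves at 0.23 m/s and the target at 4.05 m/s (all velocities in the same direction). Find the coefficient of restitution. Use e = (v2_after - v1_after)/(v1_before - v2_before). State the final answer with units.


e = (v2_after - v1_after) / (v1_before - v2_before)
Numerator = 4.05 - 0.23 = 3.82
Denominator = 5.4 - 0 = 5.4
e = 3.82 / 5.4 = 0.7074

0.7074


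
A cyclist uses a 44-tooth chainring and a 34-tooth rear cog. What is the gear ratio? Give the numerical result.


GR = front_teeth / rear_teeth
GR = 44 / 34
GR = 1.2941

1.2941


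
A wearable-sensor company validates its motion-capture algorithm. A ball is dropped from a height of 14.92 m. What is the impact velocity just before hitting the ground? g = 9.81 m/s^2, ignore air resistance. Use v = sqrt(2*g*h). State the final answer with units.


v = sqrt(2 * g * h)
v = sqrt(2 * 9.81 * 14.92)
v = sqrt(292.7304) = 17.1094 m/s

17.1094 m/s


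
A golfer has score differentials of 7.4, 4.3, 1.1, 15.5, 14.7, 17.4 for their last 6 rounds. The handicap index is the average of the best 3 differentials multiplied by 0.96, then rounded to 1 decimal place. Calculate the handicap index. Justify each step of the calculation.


All differentials: 7.4, 4.3, 1.1, 15.5, 14.7, 17.4
Sorted: 1.1, 4.3, 7.4, 14.7, 15.5, 17.4
Best 3: 1.1, 4.3, 7.4
Average of best = 12.8 / 3 = 4.2667
Raw index = 4.2667 * 0.96 = 4.096
Handicap index = round(4.096, 1) = 4.1

4.1


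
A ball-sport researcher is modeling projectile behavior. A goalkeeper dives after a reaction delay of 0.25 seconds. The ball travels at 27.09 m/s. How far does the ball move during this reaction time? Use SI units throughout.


d = v * t
d = 27.09 * 0.25
d = 6.7725 m

6.7725 m


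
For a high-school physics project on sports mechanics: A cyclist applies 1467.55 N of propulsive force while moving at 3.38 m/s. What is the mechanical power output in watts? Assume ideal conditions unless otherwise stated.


P = F * v
P = 1467.55 * 3.38
P = 4960.319 W

4960.319 W


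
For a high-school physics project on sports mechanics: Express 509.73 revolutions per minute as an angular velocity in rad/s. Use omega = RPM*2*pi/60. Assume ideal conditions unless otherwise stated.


omega = RPM * 2 * pi / 60
omega = 509.73 * 2 * 3.14159 / 60
omega = 3202.728 / 60 = 53.3788 rad/s

53.3788 rad/s


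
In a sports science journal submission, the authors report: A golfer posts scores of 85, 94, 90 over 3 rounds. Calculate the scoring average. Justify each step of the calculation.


Average = sum / n
Sum = 269
Average = 269 / 3 = 89.6667

89.6667


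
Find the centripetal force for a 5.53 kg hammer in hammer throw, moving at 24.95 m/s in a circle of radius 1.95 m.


Fc = m * v^2 / r
v^2 = 24.95^2 = 622.5025
Fc = 5.53 * 622.5025 / 1.95
Fc = 3442.4388 / 1.95 = 1765.3532 N

1765.3532 N


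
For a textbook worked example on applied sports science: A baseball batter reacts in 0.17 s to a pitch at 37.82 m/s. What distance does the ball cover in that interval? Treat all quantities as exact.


d = v * t
d = 37.82 * 0.17
d = 6.4294 m

6.4294 m


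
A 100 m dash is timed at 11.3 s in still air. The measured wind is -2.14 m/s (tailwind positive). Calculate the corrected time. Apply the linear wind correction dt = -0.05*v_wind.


dt = -0.05 * v_wind = -0.05 * -2.14 = 0.107 s
t_corrected = t_still + dt = 11.3 + (0.107)
t_corrected = 11.407 s

11.407 s


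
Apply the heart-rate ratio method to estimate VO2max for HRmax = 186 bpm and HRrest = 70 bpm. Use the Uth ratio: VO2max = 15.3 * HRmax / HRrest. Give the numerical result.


VO2max = 15.3 * HRmax / HRrest
VO2max = 15.3 * 186 / 70
VO2max = 2845.8 / 70 = 40.6543 mL/kg/min

40.6543 mL/kg/min


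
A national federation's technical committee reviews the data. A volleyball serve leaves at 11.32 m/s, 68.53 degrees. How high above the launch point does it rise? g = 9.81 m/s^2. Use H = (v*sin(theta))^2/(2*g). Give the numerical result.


H = (v*sin(theta))^2 / (2*g)
vy = v*sin(theta) = 11.32 * sin(68.53 deg) = 10.5345 m/s
H = vy^2 / (2*g) = 110.9756 / (2*9.81)
H = 110.9756 / 19.62 = 5.6563 m

5.6563 m


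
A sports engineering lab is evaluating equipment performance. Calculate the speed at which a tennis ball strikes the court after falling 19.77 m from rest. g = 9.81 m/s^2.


v = sqrt(2 * g * h)
v = sqrt(2 * 9.81 * 19.77)
v = sqrt(387.8874) = 19.6949 m/s

19.6949 m/s


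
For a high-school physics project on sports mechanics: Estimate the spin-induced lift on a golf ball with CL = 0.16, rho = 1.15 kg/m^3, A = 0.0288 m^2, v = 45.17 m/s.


FM = 0.5 * CL * rho * A * v^2
FM = 0.5 * 0.16 * 1.15 * 0.0288 * 45.17^2
v^2 = 2040.3289
FM = 0.5 * 0.16 * 1.15 * 0.0288 * 2040.3289 = 5.4061 N

5.4061 N


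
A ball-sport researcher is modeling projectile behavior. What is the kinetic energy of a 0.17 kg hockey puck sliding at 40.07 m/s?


KE = 0.5 * m * v^2
KE = 0.5 * 0.17 * 40.07^2
KE = 0.5 * 0.17 * 1605.6049 = 136.4764 J

136.4764 J


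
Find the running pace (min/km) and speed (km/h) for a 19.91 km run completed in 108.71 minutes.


Pace = time / distance = 108.71 min / 19.91 km = 5.4601 min/km
Speed = distance / time_in_hours = 19.91 / 1.8118 hr
Speed = 10.9889 km/h

5.4601 min/km, 10.9889 km/h


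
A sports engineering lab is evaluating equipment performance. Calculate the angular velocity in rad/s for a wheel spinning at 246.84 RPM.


omega = RPM * 2 * pi / 60
omega = 246.84 * 2 * 3.14159 / 60
omega = 1550.9415 / 60 = 25.849 rad/s

25.849 rad/s


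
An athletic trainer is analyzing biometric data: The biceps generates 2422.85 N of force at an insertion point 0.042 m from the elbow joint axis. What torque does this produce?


tau = F * d
tau = 2422.85 * 0.042
tau = 101.7597 N*m

101.7597 N*m


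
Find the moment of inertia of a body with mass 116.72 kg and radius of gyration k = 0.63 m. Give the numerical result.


I = m * k^2
I = 116.72 * 0.63^2
I = 116.72 * 0.3969 = 46.3262 kg*m^2

46.3262 kg*m^2


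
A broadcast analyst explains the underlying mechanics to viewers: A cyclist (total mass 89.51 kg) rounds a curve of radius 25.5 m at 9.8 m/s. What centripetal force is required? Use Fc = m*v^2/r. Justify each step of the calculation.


Fc = m * v^2 / r
v^2 = 9.8^2 = 96.04
Fc = 89.51 * 96.04 / 25.5
Fc = 8596.5404 / 25.5 = 337.1192 N

337.1192 N


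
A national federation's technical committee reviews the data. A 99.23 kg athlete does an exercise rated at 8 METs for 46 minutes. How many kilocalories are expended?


kcal = MET * mass * time_hr
Convert time: 46 min = 0.7667 hr
kcal = 8 * 99.23 * 0.7667
kcal = 608.6107 kcal

608.6107 kcal


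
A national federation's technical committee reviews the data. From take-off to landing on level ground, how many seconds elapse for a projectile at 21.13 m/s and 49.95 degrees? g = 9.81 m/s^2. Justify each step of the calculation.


T = 2*v*sin(theta)/g
sin(theta) = sin(49.95 deg) = 0.7655
T = 2*21.13*0.7655 / 9.81
T = 32.3493 / 9.81 = 3.2976 s

3.2976 s


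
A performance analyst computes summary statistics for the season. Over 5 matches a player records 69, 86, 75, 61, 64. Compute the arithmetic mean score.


Average = sum / n
Sum = 355
Average = 355 / 5 = 71

71


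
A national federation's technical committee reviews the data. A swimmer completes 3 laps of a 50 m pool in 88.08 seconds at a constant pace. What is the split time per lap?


Split time = total_time / n_laps = 88.08 / 3
Split time = 29.36 s per lap

29.36 s


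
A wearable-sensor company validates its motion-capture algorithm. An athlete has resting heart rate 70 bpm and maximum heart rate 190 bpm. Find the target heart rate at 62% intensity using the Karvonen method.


Target = HRrest + pct*(HRmax - HRrest)
Heart rate reserve = HRmax - HRrest = 190 - 70 = 120 bpm
Fraction = 62% = 0.62
Target = 70 + 0.62 * 120
Target = 70 + 74.4 = 144.4 bpm

144.4 bpm


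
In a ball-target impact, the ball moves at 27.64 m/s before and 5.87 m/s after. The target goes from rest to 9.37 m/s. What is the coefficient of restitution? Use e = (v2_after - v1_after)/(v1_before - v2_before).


e = (v2_after - v1_after) / (v1_before - v2_before)
Numerator = 9.37 - 5.87 = 3.5
Denominator = 27.64 - 0 = 27.64
e = 3.5 / 27.64 = 0.1266

0.1266


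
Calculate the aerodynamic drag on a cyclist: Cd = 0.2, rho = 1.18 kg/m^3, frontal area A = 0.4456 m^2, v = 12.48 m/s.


Fd = 0.5 * Cd * rho * A * v^2
Fd = 0.5 * 0.2 * 1.18 * 0.4456 * 12.48^2
v^2 = 155.7504
Fd = 0.5 * 0.2 * 1.18 * 0.4456 * 155.7504 = 8.1895 N

8.1895 N


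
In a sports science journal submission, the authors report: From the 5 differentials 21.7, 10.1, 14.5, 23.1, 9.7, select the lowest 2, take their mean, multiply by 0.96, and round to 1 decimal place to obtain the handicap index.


All differentials: 21.7, 10.1, 14.5, 23.1, 9.7
Sorted: 9.7, 10.1, 14.5, 21.7, 23.1
Best 2: 9.7, 10.1
Average of best = 19.8 / 2 = 9.9
Raw index = 9.9 * 0.96 = 9.504
Handicap index = round(9.504, 1) = 9.5

9.5


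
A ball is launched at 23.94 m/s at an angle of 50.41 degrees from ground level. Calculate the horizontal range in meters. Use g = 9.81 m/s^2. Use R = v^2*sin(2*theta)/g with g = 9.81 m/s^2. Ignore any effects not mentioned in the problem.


R = v^2 * sin(2*theta) / g
Convert angle to radians: theta = 50.41 deg = 0.8798 rad
sin(2*theta) = sin(1.7596) = 0.9822
R = 23.94^2 * 0.9822 / 9.81
R = 573.1236 * 0.9822 / 9.81 = 57.3837 m

57.3837 m


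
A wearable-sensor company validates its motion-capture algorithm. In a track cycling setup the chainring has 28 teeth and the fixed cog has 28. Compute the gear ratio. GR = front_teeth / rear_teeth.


GR = front_teeth / rear_teeth
GR = 28 / 28
GR = 1

1


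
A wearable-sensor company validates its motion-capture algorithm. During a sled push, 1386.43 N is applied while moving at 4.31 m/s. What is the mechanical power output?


P = F * v
P = 1386.43 * 4.31
P = 5975.5133 W

5975.5133 W


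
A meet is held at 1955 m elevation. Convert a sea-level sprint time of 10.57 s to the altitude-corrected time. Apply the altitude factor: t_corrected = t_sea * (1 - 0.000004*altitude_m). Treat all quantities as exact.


Correction factor = 1 - 0.000004 * 1955 = 0.99218
t_corrected = t_sea * factor = 10.57 * 0.99218
t_corrected = 10.4873 s

10.4873 s


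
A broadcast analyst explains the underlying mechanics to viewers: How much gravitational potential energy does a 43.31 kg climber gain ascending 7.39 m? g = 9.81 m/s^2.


PE = m * g * h
PE = 43.31 * 9.81 * 7.39
PE = 424.8711 * 7.39 = 3139.7974 J

3139.7974 J


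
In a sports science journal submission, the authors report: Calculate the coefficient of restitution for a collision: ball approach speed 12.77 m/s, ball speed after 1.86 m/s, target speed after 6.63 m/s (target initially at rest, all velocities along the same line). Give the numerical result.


e = (v2_after - v1_after) / (v1_before - v2_before)
Numerator = 6.63 - 1.86 = 4.77
Denominator = 12.77 - 0 = 12.77
e = 4.77 / 12.77 = 0.3735

0.3735


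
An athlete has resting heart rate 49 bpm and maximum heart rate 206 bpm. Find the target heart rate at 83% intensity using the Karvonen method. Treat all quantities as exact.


Target = HRrest + pct*(HRmax - HRrest)
Heart rate reserve = HRmax - HRrest = 206 - 49 = 157 bpm
Fraction = 83% = 0.83
Target = 49 + 0.83 * 157
Target = 49 + 130.31 = 179.31 bpm

179.31 bpm


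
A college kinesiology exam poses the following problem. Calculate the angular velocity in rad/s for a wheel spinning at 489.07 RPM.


omega = RPM * 2 * pi / 60
omega = 489.07 * 2 * 3.14159 / 60
omega = 3072.9174 / 60 = 51.2153 rad/s

51.2153 rad/s


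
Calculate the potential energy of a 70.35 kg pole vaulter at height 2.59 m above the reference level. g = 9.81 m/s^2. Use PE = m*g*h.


PE = m * g * h
PE = 70.35 * 9.81 * 2.59
PE = 690.1335 * 2.59 = 1787.4458 J

1787.4458 J


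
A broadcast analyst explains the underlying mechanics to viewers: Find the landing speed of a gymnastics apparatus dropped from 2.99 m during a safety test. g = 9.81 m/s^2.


v = sqrt(2 * g * h)
v = sqrt(2 * 9.81 * 2.99)
v = sqrt(58.6638) = 7.6592 m/s

7.6592 m/s


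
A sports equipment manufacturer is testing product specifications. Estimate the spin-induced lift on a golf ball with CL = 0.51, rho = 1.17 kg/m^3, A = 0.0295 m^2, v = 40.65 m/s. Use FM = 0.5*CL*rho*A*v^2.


FM = 0.5 * CL * rho * A * v^2
FM = 0.5 * 0.51 * 1.17 * 0.0295 * 40.65^2
v^2 = 1652.4225
FM = 0.5 * 0.51 * 1.17 * 0.0295 * 1652.4225 = 14.5435 N

14.5435 N


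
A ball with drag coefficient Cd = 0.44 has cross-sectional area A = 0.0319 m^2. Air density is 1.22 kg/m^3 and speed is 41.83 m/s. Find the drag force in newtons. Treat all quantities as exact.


Fd = 0.5 * Cd * rho * A * v^2
Fd = 0.5 * 0.44 * 1.22 * 0.0319 * 41.83^2
v^2 = 1749.7489
Fd = 0.5 * 0.44 * 1.22 * 0.0319 * 1749.7489 = 14.9813 N

14.9813 N


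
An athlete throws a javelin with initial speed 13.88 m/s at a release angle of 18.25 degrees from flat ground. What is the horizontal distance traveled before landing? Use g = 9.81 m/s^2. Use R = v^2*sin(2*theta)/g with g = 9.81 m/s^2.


R = v^2 * sin(2*theta) / g
Convert angle to radians: theta = 18.25 deg = 0.3185 rad
sin(2*theta) = sin(0.637) = 0.5948
R = 13.88^2 * 0.5948 / 9.81
R = 192.6544 * 0.5948 / 9.81 = 11.6815 m

11.6815 m


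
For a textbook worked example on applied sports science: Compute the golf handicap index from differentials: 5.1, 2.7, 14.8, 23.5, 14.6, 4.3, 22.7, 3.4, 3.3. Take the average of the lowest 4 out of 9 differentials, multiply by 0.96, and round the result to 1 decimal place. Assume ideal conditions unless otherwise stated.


All differentials: 5.1, 2.7, 14.8, 23.5, 14.6, 4.3, 22.7, 3.4, 3.3
Sorted: 2.7, 3.3, 3.4, 4.3, 5.1, 14.6, 14.8, 22.7, 23.5
Best 4: 2.7, 3.3, 3.4, 4.3
Average of best = 13.7 / 4 = 3.425
Raw index = 3.425 * 0.96 = 3.288
Handicap index = round(3.288, 1) = 3.3

3.3


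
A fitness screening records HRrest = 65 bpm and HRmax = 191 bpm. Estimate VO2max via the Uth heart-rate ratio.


VO2max = 15.3 * HRmax / HRrest
VO2max = 15.3 * 191 / 65
VO2max = 2922.3 / 65 = 44.9585 mL/kg/min

44.9585 mL/kg/min


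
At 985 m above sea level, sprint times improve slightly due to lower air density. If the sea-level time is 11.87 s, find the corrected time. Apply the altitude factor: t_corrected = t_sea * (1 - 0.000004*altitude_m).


Correction factor = 1 - 0.000004 * 985 = 0.99606
t_corrected = t_sea * factor = 11.87 * 0.99606
t_corrected = 11.8232 s

11.8232 s


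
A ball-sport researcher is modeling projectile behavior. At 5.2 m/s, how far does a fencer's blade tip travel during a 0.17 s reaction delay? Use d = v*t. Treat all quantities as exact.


d = v * t
d = 5.2 * 0.17
d = 0.884 m

0.884 m


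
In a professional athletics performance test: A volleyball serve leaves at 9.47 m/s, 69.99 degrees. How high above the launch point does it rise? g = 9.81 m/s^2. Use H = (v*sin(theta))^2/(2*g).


H = (v*sin(theta))^2 / (2*g)
vy = v*sin(theta) = 9.47 * sin(69.99 deg) = 8.8983 m/s
H = vy^2 / (2*g) = 79.1802 / (2*9.81)
H = 79.1802 / 19.62 = 4.0357 m

4.0357 m


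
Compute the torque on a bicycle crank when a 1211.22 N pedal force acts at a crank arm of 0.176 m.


tau = F * d
tau = 1211.22 * 0.176
tau = 213.1747 N*m

213.1747 N*m


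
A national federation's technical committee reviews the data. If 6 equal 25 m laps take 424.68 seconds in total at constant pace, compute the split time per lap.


Split time = total_time / n_laps = 424.68 / 6
Split time = 70.78 s per lap

70.78 s


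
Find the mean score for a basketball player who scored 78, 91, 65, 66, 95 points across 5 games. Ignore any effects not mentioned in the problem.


Average = sum / n
Sum = 395
Average = 395 / 5 = 79

79


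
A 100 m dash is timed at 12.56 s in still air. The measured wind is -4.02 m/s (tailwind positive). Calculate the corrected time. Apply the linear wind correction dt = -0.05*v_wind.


dt = -0.05 * v_wind = -0.05 * -4.02 = 0.201 s
t_corrected = t_still + dt = 12.56 + (0.201)
t_corrected = 12.761 s

12.761 s


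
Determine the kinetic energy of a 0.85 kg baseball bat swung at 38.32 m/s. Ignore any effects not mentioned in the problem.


KE = 0.5 * m * v^2
KE = 0.5 * 0.85 * 38.32^2
KE = 0.5 * 0.85 * 1468.4224 = 624.0795 J

624.0795 J


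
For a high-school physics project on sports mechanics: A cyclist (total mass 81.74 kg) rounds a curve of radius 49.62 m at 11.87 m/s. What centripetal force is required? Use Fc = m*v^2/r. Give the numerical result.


Fc = m * v^2 / r
v^2 = 11.87^2 = 140.8969
Fc = 81.74 * 140.8969 / 49.62
Fc = 11516.9126 / 49.62 = 232.1022 N

232.1022 N


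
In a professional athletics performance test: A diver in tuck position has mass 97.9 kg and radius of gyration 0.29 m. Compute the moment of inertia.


I = m * k^2
I = 97.9 * 0.29^2
I = 97.9 * 0.0841 = 8.2334 kg*m^2

8.2334 kg*m^2


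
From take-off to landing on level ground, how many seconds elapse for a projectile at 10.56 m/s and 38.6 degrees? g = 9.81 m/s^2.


T = 2*v*sin(theta)/g
sin(theta) = sin(38.6 deg) = 0.6239
T = 2*10.56*0.6239 / 9.81
T = 13.1763 / 9.81 = 1.3432 s

1.3432 s


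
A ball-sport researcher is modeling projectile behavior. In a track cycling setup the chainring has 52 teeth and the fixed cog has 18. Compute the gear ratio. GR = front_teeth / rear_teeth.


GR = front_teeth / rear_teeth
GR = 52 / 18
GR = 2.8889

2.8889


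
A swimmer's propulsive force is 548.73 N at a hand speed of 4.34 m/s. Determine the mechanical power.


P = F * v
P = 548.73 * 4.34
P = 2381.4882 W

2381.4882 W


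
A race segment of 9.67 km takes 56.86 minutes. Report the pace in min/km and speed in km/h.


Pace = time / distance = 56.86 min / 9.67 km = 5.88 min/km
Speed = distance / time_in_hours = 9.67 / 0.9477 hr
Speed = 10.204 km/h

5.88 min/km, 10.204 km/h
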